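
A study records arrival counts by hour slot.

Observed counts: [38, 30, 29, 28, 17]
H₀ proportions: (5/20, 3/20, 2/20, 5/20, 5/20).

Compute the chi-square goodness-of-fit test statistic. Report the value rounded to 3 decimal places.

test statistic = 30.380

n = 142; E_i = n·p_i = [35.50, 21.30, 14.20, 35.50, 35.50]
χ² = (38−35.50)²/35.50 + (30−21.30)²/21.30 + (29−14.20)²/14.20 + (28−35.50)²/35.50 + (17−35.50)²/35.50 = 30.3803
df = 4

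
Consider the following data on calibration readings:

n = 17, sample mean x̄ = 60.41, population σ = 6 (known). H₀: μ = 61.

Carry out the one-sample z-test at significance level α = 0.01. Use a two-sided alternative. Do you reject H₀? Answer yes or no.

SE = σ/√n = 6/√17 = 1.4552
z = (x̄−μ₀)/SE = (60.41−61)/1.4552 = -0.4054
p-value (two-sided) = 0.68516
At α=0.01: p ≥ α → fail to reject H₀

reject H₀: no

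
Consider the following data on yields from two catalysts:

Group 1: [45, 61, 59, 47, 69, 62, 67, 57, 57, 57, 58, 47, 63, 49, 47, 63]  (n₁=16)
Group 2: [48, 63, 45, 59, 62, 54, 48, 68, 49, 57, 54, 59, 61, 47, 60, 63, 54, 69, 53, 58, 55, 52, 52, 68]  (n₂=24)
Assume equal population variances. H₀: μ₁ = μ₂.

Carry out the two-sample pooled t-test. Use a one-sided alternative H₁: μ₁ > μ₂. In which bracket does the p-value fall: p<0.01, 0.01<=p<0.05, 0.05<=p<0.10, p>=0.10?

x̄₁=56.750, s₁=7.611, n₁=16
x̄₂=56.583, s₂=6.852, n₂=24
s_p² = [15·7.611² + 23·6.852²]/38 = 51.2851
SE = √(s_p²·(1/16+1/24)) = 2.3113
t = (56.750−56.583)/2.3113 = 0.0721
df = 38
p-value (one-sided, H₁ greater) = 0.47145
→ bracket: p>=0.10

p-value bracket: p>=0.10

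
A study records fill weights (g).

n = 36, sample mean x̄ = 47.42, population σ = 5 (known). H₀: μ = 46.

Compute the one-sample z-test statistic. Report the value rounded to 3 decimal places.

SE = σ/√n = 5/√36 = 0.8333
z = (x̄−μ₀)/SE = (47.42−46)/0.8333 = 1.7040

test statistic = 1.704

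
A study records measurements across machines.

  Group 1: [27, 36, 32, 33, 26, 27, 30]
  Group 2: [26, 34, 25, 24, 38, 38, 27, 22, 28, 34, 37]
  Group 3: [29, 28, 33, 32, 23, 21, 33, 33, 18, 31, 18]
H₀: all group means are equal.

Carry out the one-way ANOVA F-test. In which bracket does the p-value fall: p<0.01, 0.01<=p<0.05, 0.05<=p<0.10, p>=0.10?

Group means [30.14, 30.27, 27.18], grand mean 29.069
SSB = Σnᵢ(x̄ᵢ−x̄)² = 63.187; SSW = ΣΣ(x−x̄ᵢ)² = 812.675
MSB = 63.187/2 = 31.5934; MSW = 812.675/26 = 31.2567
F = MSB/MSW = 1.0108
df = (2, 26)
p-value (upper-tail) = 0.37780
→ bracket: p>=0.10

p-value bracket: p>=0.10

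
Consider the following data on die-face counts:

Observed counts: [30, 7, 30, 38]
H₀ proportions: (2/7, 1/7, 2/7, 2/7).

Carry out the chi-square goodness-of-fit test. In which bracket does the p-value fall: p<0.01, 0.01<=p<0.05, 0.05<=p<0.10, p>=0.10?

n = 105; E_i = n·p_i = [30.00, 15.00, 30.00, 30.00]
χ² = (30−30.00)²/30.00 + (7−15.00)²/15.00 + (30−30.00)²/30.00 + (38−30.00)²/30.00 = 6.4000
df = 3
p-value (upper-tail) = 0.09369
→ bracket: 0.05<=p<0.10

p-value bracket: 0.05<=p<0.10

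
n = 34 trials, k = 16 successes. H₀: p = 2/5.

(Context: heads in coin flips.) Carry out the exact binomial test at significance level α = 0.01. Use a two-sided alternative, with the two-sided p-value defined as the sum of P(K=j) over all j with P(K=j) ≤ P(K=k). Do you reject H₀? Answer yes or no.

reject H₀: no

Exact binomial: n=34, k=16, p₀=2/5=0.4000
P(X=j) = C(n,j)·p₀^j·(1−p₀)^(n−j); p = Σ P(X=j) over j with P(X=j) ≤ P(X=16)
p-value (two-sided) = 0.48425
At α=0.01: p ≥ α → fail to reject H₀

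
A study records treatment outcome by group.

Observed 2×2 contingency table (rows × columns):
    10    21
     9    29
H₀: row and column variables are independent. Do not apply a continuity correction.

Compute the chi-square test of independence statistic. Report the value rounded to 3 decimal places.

test statistic = 0.629

Row totals [31, 38], col totals [19, 50], n=69
χ² = (10−8.54)²/8.54 + (21−22.46)²/22.46 + (9−10.46)²/10.46 + (29−27.54)²/27.54 = 0.6290
df = 1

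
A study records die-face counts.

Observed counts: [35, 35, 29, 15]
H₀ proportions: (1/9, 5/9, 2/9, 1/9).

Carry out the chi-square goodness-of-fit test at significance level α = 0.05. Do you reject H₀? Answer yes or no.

reject H₀: yes

n = 114; E_i = n·p_i = [12.67, 63.33, 25.33, 12.67]
χ² = (35−12.67)²/12.67 + (35−63.33)²/63.33 + (29−25.33)²/25.33 + (15−12.67)²/12.67 = 53.0132
df = 3
p-value (upper-tail) = 0.00000
At α=0.05: p < α → reject H₀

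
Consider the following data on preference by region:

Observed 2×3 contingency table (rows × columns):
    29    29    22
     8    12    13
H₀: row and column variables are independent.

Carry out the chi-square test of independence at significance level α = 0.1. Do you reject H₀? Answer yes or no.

reject H₀: no

Row totals [80, 33], col totals [37, 41, 35], n=113
χ² = (29−26.19)²/26.19 + (29−29.03)²/29.03 + (22−24.78)²/24.78 + (8−10.81)²/10.81 + (12−11.97)²/11.97 + (13−10.22)²/10.22 = 2.0959
df = 2
p-value (upper-tail) = 0.35066
At α=0.1: p ≥ α → fail to reject H₀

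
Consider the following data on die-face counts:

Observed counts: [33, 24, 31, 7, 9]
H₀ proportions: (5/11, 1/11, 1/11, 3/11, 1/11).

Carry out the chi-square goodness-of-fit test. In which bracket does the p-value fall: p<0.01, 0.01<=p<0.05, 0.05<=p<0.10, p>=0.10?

n = 104; E_i = n·p_i = [47.27, 9.45, 9.45, 28.36, 9.45]
χ² = (33−47.27)²/47.27 + (24−9.45)²/9.45 + (31−9.45)²/9.45 + (7−28.36)²/28.36 + (9−9.45)²/9.45 = 91.8987
df = 4
p-value (upper-tail) = 0.00000
→ bracket: p<0.01

p-value bracket: p<0.01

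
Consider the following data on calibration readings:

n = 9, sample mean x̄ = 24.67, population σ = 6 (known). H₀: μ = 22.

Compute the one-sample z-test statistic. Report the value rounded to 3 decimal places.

SE = σ/√n = 6/√9 = 2.0000
z = (x̄−μ₀)/SE = (24.67−22)/2.0000 = 1.3350

test statistic = 1.335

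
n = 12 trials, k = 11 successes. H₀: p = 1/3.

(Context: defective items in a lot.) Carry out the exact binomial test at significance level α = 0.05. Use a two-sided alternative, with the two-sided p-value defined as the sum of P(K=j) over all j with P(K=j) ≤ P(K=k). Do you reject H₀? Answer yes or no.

reject H₀: yes

Exact binomial: n=12, k=11, p₀=1/3=0.3333
P(X=j) = C(n,j)·p₀^j·(1−p₀)^(n−j); p = Σ P(X=j) over j with P(X=j) ≤ P(X=11)
p-value (two-sided) = 0.00005
At α=0.05: p < α → reject H₀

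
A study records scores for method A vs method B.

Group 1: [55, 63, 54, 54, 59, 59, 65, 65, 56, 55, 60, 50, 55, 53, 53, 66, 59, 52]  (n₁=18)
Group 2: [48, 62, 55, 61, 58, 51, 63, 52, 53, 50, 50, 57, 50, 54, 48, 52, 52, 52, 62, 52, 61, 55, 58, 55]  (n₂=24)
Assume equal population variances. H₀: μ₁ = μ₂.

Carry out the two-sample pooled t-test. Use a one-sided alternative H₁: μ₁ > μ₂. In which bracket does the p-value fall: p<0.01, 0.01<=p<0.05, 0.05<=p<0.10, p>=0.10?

x̄₁=57.389, s₁=4.852, n₁=18
x̄₂=54.625, s₂=4.623, n₂=24
s_p² = [17·4.852² + 23·4.623²]/40 = 22.2976
SE = √(s_p²·(1/18+1/24)) = 1.4724
t = (57.389−54.625)/1.4724 = 1.8772
df = 40
p-value (one-sided, H₁ greater) = 0.03390
→ bracket: 0.01<=p<0.05

p-value bracket: 0.01<=p<0.05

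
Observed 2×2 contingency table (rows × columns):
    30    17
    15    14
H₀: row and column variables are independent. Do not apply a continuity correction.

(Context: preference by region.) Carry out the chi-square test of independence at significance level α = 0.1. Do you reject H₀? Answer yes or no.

Row totals [47, 29], col totals [45, 31], n=76
χ² = (30−27.83)²/27.83 + (17−19.17)²/19.17 + (15−17.17)²/17.17 + (14−11.83)²/11.83 = 1.0882
df = 1
p-value (upper-tail) = 0.29687
At α=0.1: p ≥ α → fail to reject H₀

reject H₀: no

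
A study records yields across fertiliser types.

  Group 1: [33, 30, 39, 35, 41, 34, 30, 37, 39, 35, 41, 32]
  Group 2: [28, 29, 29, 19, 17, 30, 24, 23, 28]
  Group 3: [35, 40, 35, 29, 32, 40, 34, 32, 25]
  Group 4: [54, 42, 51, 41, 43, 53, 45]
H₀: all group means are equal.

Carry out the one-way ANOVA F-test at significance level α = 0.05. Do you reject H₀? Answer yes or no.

reject H₀: yes

Group means [35.50, 25.22, 33.56, 47.00], grand mean 34.703
SSB = Σnᵢ(x̄ᵢ−x̄)² = 1886.952; SSW = ΣΣ(x−x̄ᵢ)² = 716.778
MSB = 1886.952/3 = 628.9840; MSW = 716.778/33 = 21.7205
F = MSB/MSW = 28.9580
df = (3, 33)
p-value (upper-tail) = 0.00000
At α=0.05: p < α → reject H₀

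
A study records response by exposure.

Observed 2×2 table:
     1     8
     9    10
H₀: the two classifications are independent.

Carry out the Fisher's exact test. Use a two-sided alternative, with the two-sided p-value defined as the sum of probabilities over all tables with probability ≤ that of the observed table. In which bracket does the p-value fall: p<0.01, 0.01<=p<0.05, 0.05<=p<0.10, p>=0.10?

Margins: r₁=9, r₂=19, c₁=10, c₂=18, n=28
p_obs = C(9,1)·C(19,9)/C(28,10); sum pmf over tables with pmf ≤ p_obs
p-value (two-sided) = 0.09798
→ bracket: 0.05<=p<0.10

p-value bracket: 0.05<=p<0.10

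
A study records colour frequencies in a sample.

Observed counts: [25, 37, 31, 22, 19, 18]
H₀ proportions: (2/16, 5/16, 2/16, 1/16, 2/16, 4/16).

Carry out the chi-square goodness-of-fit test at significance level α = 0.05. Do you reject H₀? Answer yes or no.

n = 152; E_i = n·p_i = [19.00, 47.50, 19.00, 9.50, 19.00, 38.00]
χ² = (25−19.00)²/19.00 + (37−47.50)²/47.50 + (31−19.00)²/19.00 + (22−9.50)²/9.50 + (19−19.00)²/19.00 + (18−38.00)²/38.00 = 38.7684
df = 5
p-value (upper-tail) = 0.00000
At α=0.05: p < α → reject H₀

reject H₀: yes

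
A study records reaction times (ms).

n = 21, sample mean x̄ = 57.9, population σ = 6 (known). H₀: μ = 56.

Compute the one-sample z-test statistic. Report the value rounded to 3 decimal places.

test statistic = 1.451

SE = σ/√n = 6/√21 = 1.3093
z = (x̄−μ₀)/SE = (57.9−56)/1.3093 = 1.4511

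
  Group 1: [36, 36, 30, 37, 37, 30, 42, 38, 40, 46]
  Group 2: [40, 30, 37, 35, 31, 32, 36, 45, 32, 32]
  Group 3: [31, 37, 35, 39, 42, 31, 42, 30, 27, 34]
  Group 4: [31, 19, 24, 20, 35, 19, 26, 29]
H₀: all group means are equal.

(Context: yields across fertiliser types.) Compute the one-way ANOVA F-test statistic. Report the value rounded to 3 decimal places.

test statistic = 8.840

Group means [37.20, 35.00, 34.80, 25.38], grand mean 33.500
SSB = Σnᵢ(x̄ᵢ−x̄)² = 704.425; SSW = ΣΣ(x−x̄ᵢ)² = 903.075
MSB = 704.425/3 = 234.8083; MSW = 903.075/34 = 26.5610
F = MSB/MSW = 8.8403
df = (3, 34)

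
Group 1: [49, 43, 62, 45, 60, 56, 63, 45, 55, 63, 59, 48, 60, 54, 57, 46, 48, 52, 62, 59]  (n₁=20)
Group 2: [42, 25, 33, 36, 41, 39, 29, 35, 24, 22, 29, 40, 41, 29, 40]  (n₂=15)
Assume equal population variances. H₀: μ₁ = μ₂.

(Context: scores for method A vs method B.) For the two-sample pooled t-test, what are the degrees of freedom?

degrees of freedom = 33

df = n₁ + n₂ − 2 = 20 + 15 − 2 = 33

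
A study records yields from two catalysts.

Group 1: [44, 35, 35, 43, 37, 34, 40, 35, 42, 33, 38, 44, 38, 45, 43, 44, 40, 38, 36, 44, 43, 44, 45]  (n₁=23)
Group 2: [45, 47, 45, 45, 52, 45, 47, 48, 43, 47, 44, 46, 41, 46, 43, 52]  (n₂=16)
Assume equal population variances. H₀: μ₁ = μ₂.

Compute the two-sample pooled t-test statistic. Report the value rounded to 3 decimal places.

test statistic = -5.075

x̄₁=40.000, s₁=4.034, n₁=23
x̄₂=46.000, s₂=2.944, n₂=16
s_p² = [22·4.034² + 15·2.944²]/37 = 13.1892
SE = √(s_p²·(1/23+1/16)) = 1.1823
t = (40.000−46.000)/1.1823 = -5.0750
df = 37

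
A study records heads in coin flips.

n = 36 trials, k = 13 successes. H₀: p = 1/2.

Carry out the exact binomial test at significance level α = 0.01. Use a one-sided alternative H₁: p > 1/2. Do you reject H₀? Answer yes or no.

Exact binomial: n=36, k=13, p₀=1/2=0.5000
P(X≥13) from Σ C(n,i)·p₀^i·(1−p₀)^(n−i)
p-value (one-sided, H₁ greater) = 0.96738
At α=0.01: p ≥ α → fail to reject H₀

reject H₀: no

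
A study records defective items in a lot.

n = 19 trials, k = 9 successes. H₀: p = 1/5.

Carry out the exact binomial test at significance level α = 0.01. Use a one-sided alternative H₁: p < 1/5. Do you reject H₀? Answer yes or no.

reject H₀: no

Exact binomial: n=19, k=9, p₀=1/5=0.2000
P(X≤9) from Σ C(n,i)·p₀^i·(1−p₀)^(n−i)
p-value (one-sided, H₁ less) = 0.99842
At α=0.01: p ≥ α → fail to reject H₀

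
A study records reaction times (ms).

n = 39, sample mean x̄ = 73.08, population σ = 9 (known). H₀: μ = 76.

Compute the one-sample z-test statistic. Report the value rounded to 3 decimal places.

SE = σ/√n = 9/√39 = 1.4412
z = (x̄−μ₀)/SE = (73.08−76)/1.4412 = -2.0262

test statistic = -2.026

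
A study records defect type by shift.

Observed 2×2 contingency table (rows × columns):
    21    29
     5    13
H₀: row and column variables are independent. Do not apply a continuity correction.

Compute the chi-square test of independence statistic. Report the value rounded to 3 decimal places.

Row totals [50, 18], col totals [26, 42], n=68
χ² = (21−19.12)²/19.12 + (29−30.88)²/30.88 + (5−6.88)²/6.88 + (13−11.12)²/11.12 = 1.1336
df = 1

test statistic = 1.134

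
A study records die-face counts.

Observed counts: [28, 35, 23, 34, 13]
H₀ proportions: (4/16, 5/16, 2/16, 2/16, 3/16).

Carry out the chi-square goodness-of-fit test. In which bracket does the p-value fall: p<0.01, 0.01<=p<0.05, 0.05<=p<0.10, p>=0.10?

n = 133; E_i = n·p_i = [33.25, 41.56, 16.62, 16.62, 24.94]
χ² = (28−33.25)²/33.25 + (35−41.56)²/41.56 + (23−16.62)²/16.62 + (34−16.62)²/16.62 + (13−24.94)²/24.94 = 28.1830
df = 4
p-value (upper-tail) = 0.00001
→ bracket: p<0.01

p-value bracket: p<0.01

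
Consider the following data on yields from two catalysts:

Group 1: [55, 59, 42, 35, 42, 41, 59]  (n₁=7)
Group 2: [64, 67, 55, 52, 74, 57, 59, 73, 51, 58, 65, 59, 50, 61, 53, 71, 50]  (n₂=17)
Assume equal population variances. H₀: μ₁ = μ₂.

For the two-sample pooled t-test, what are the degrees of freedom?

df = n₁ + n₂ − 2 = 7 + 17 − 2 = 22

degrees of freedom = 22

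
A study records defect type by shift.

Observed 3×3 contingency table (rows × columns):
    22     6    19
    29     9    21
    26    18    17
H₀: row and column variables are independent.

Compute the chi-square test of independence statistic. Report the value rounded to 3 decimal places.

test statistic = 6.271

Row totals [47, 59, 61], col totals [77, 33, 57], n=167
χ² = (22−21.67)²/21.67 + (6−9.29)²/9.29 + (19−16.04)²/16.04 + (29−27.20)²/27.20 + (9−11.66)²/11.66 + (21−20.14)²/20.14 + (26−28.13)²/28.13 + (18−12.05)²/12.05 + (17−20.82)²/20.82 = 6.2708
df = 4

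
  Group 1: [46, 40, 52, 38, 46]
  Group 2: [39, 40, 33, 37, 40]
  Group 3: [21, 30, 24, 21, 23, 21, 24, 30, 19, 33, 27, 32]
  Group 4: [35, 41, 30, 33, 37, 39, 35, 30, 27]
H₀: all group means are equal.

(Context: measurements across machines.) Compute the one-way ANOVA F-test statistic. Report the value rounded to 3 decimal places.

test statistic = 22.759

Group means [44.40, 37.80, 25.42, 34.11], grand mean 33.000
SSB = Σnᵢ(x̄ᵢ−x̄)² = 1466.194; SSW = ΣΣ(x−x̄ᵢ)² = 579.806
MSB = 1466.194/3 = 488.7315; MSW = 579.806/27 = 21.4743
F = MSB/MSW = 22.7589
df = (3, 27)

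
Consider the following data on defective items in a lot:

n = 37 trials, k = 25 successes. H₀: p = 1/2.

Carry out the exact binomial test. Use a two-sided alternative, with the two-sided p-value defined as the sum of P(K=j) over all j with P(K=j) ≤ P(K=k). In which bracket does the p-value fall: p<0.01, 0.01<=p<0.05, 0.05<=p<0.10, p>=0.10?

Exact binomial: n=37, k=25, p₀=1/2=0.5000
P(X=j) = C(n,j)·p₀^j·(1−p₀)^(n−j); p = Σ P(X=j) over j with P(X=j) ≤ P(X=25)
p-value (two-sided) = 0.04703
→ bracket: 0.01<=p<0.05

p-value bracket: 0.01<=p<0.05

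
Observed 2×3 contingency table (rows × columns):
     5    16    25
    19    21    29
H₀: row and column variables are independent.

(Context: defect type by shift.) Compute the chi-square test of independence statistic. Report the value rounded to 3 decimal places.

test statistic = 4.728

Row totals [46, 69], col totals [24, 37, 54], n=115
χ² = (5−9.60)²/9.60 + (16−14.80)²/14.80 + (25−21.60)²/21.60 + (19−14.40)²/14.40 + (21−22.20)²/22.20 + (29−32.40)²/32.40 = 4.7277
df = 2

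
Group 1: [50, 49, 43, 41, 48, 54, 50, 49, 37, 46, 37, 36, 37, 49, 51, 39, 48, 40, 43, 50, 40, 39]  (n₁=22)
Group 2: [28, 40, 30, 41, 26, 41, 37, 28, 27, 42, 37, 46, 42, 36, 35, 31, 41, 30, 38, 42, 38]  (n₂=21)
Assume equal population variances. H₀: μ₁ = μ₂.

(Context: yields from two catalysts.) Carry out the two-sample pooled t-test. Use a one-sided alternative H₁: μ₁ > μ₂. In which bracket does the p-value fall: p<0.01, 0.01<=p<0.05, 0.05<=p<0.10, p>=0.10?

p-value bracket: p<0.01

x̄₁=44.364, s₁=5.645, n₁=22
x̄₂=36.000, s₂=5.983, n₂=21
s_p² = [21·5.645² + 20·5.983²]/41 = 33.7827
SE = √(s_p²·(1/22+1/21)) = 1.7732
t = (44.364−36.000)/1.7732 = 4.7167
df = 41
p-value (one-sided, H₁ greater) = 0.00001
→ bracket: p<0.01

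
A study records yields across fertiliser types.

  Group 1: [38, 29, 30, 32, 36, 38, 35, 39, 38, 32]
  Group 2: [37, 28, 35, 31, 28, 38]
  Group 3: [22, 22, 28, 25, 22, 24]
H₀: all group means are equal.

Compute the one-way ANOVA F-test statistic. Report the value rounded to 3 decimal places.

Group means [34.70, 32.83, 23.83], grand mean 31.227
SSB = Σnᵢ(x̄ᵢ−x̄)² = 464.097; SSW = ΣΣ(x−x̄ᵢ)² = 249.767
MSB = 464.097/2 = 232.0485; MSW = 249.767/19 = 13.1456
F = MSB/MSW = 17.6522
df = (2, 19)

test statistic = 17.652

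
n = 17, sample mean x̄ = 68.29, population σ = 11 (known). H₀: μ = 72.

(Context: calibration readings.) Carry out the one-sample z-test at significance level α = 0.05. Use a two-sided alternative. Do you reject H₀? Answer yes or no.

reject H₀: no

SE = σ/√n = 11/√17 = 2.6679
z = (x̄−μ₀)/SE = (68.29−72)/2.6679 = -1.3906
p-value (two-sided) = 0.16434
At α=0.05: p ≥ α → fail to reject H₀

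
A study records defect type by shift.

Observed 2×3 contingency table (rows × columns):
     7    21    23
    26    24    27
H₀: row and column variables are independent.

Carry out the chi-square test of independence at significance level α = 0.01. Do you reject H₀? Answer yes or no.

Row totals [51, 77], col totals [33, 45, 50], n=128
χ² = (7−13.15)²/13.15 + (21−17.93)²/17.93 + (23−19.92)²/19.92 + (26−19.85)²/19.85 + (24−27.07)²/27.07 + (27−30.08)²/30.08 = 6.4440
df = 2
p-value (upper-tail) = 0.03987
At α=0.01: p ≥ α → fail to reject H₀

reject H₀: no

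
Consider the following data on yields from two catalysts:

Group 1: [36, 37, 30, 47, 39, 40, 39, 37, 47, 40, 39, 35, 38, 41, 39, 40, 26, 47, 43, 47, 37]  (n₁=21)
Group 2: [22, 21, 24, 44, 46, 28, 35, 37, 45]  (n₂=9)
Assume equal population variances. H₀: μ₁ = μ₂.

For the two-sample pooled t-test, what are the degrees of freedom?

degrees of freedom = 28

df = n₁ + n₂ − 2 = 21 + 9 − 2 = 28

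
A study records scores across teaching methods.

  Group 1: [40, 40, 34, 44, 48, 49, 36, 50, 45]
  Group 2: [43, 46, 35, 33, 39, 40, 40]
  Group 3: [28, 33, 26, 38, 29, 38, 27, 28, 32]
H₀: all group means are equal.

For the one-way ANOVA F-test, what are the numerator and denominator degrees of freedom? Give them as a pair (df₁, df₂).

degrees of freedom = [2, 22]

k = 3 groups, N = 25 total
df = (k−1, N−k) = (3−1, 25−3) = (2, 22)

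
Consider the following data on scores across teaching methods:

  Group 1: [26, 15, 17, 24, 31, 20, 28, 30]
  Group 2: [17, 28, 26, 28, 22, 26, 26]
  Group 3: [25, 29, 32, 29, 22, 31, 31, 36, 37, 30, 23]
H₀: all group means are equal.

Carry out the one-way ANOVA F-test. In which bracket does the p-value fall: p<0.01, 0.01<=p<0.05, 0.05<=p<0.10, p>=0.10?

Group means [23.88, 24.71, 29.55], grand mean 26.500
SSB = Σnᵢ(x̄ᵢ−x̄)² = 179.469; SSW = ΣΣ(x−x̄ᵢ)² = 573.031
MSB = 179.469/2 = 89.7346; MSW = 573.031/23 = 24.9144
F = MSB/MSW = 3.6017
df = (2, 23)
p-value (upper-tail) = 0.04357
→ bracket: 0.01<=p<0.05

p-value bracket: 0.01<=p<0.05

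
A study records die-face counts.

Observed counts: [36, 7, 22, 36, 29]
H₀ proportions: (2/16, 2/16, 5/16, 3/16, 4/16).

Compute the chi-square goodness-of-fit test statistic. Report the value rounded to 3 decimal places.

n = 130; E_i = n·p_i = [16.25, 16.25, 40.62, 24.38, 32.50]
χ² = (36−16.25)²/16.25 + (7−16.25)²/16.25 + (22−40.62)²/40.62 + (36−24.38)²/24.38 + (29−32.50)²/32.50 = 43.7292
df = 4

test statistic = 43.729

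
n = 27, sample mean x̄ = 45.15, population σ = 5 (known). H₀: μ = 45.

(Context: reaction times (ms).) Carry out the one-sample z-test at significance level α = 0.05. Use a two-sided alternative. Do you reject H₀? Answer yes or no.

SE = σ/√n = 5/√27 = 0.9623
z = (x̄−μ₀)/SE = (45.15−45)/0.9623 = 0.1559
p-value (two-sided) = 0.87612
At α=0.05: p ≥ α → fail to reject H₀

reject H₀: no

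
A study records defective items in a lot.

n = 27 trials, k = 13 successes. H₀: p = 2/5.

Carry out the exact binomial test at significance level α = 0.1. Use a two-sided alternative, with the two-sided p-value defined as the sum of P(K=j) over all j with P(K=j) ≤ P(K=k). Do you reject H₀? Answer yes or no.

reject H₀: no

Exact binomial: n=27, k=13, p₀=2/5=0.4000
P(X=j) = C(n,j)·p₀^j·(1−p₀)^(n−j); p = Σ P(X=j) over j with P(X=j) ≤ P(X=13)
p-value (two-sided) = 0.43408
At α=0.1: p ≥ α → fail to reject H₀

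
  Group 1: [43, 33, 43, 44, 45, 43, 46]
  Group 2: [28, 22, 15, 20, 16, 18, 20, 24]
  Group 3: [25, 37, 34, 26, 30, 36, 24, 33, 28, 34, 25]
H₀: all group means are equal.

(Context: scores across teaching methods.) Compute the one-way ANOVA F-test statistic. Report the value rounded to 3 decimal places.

test statistic = 44.349

Group means [42.43, 20.38, 30.18], grand mean 30.462
SSB = Σnᵢ(x̄ᵢ−x̄)² = 1817.236; SSW = ΣΣ(x−x̄ᵢ)² = 471.226
MSB = 1817.236/2 = 908.6179; MSW = 471.226/23 = 20.4881
F = MSB/MSW = 44.3486
df = (2, 23)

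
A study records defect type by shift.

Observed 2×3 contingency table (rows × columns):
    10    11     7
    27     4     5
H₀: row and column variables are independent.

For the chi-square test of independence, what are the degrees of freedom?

df = (r−1)(c−1) = (2−1)·(3−1) = 2

degrees of freedom = 2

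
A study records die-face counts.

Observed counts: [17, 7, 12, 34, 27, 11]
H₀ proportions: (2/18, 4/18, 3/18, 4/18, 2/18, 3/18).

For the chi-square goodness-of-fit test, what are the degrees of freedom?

degrees of freedom = 5

df = k − 1 = 6 − 1 = 5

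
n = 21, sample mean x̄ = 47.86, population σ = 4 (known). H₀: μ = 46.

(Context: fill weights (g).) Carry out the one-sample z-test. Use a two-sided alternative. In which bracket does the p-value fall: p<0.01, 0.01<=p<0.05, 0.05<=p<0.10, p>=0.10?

p-value bracket: 0.01<=p<0.05

SE = σ/√n = 4/√21 = 0.8729
z = (x̄−μ₀)/SE = (47.86−46)/0.8729 = 2.1309
p-value (two-sided) = 0.03310
→ bracket: 0.01<=p<0.05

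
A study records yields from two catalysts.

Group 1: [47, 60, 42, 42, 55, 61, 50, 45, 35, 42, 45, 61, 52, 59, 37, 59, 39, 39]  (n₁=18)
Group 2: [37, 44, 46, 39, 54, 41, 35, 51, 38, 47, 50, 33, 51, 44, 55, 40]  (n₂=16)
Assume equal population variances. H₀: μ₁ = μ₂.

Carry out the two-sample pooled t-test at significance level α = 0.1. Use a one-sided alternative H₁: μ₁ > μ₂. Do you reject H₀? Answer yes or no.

x̄₁=48.333, s₁=8.977, n₁=18
x̄₂=44.062, s₂=6.855, n₂=16
s_p² = [17·8.977² + 15·6.855²]/32 = 64.8418
SE = √(s_p²·(1/18+1/16)) = 2.7668
t = (48.333−44.062)/2.7668 = 1.5436
df = 32
p-value (one-sided, H₁ greater) = 0.06626
At α=0.1: p < α → reject H₀

reject H₀: yes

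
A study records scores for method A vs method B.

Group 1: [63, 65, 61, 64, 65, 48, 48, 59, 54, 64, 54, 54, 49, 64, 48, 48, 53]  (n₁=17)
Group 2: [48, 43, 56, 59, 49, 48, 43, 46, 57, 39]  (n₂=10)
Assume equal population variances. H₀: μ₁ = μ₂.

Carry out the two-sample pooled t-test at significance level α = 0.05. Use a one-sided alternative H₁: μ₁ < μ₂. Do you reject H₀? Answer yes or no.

x̄₁=56.529, s₁=6.884, n₁=17
x̄₂=48.800, s₂=6.630, n₂=10
s_p² = [16·6.884² + 9·6.630²]/25 = 46.1534
SE = √(s_p²·(1/17+1/10)) = 2.7074
t = (56.529−48.800)/2.7074 = 2.8549
df = 25
p-value (one-sided, H₁ less) = 0.99573
At α=0.05: p ≥ α → fail to reject H₀

reject H₀: no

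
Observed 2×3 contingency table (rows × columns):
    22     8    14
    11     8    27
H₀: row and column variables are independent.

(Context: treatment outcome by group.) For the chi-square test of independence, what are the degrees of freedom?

df = (r−1)(c−1) = (2−1)·(3−1) = 2

degrees of freedom = 2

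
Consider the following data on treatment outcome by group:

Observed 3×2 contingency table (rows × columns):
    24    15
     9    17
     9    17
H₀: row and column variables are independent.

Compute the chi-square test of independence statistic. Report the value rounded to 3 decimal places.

test statistic = 6.500

Row totals [39, 26, 26], col totals [42, 49], n=91
χ² = (24−18.00)²/18.00 + (15−21.00)²/21.00 + (9−12.00)²/12.00 + (17−14.00)²/14.00 + (9−12.00)²/12.00 + (17−14.00)²/14.00 = 6.5000
df = 2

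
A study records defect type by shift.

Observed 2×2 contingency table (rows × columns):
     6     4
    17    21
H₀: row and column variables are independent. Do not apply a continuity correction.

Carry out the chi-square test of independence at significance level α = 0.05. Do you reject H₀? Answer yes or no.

Row totals [10, 38], col totals [23, 25], n=48
χ² = (6−4.79)²/4.79 + (4−5.21)²/5.21 + (17−18.21)²/18.21 + (21−19.79)²/19.79 = 0.7390
df = 1
p-value (upper-tail) = 0.38998
At α=0.05: p ≥ α → fail to reject H₀

reject H₀: no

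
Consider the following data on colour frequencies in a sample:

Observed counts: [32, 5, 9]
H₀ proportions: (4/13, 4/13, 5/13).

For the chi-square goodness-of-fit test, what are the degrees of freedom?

degrees of freedom = 2

df = k − 1 = 3 − 1 = 2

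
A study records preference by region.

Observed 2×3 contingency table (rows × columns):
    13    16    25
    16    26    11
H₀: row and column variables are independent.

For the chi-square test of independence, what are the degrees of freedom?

degrees of freedom = 2

df = (r−1)(c−1) = (2−1)·(3−1) = 2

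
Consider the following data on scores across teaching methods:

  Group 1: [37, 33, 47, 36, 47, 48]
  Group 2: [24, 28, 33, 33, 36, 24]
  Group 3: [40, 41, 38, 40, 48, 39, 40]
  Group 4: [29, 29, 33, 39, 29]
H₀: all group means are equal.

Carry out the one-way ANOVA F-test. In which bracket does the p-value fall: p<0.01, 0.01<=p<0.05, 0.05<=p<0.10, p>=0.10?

Group means [41.33, 29.67, 40.86, 31.80], grand mean 36.292
SSB = Σnᵢ(x̄ᵢ−x̄)² = 662.635; SSW = ΣΣ(x−x̄ᵢ)² = 496.324
MSB = 662.635/3 = 220.8782; MSW = 496.324/20 = 24.8162
F = MSB/MSW = 8.9006
df = (3, 20)
p-value (upper-tail) = 0.00060
→ bracket: p<0.01

p-value bracket: p<0.01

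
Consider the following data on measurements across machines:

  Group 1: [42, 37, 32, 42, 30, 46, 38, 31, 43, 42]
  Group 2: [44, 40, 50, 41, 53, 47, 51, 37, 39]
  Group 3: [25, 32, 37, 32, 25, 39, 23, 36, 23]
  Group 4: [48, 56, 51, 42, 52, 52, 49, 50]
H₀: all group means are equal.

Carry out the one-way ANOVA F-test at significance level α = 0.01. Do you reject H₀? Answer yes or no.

Group means [38.30, 44.67, 30.22, 50.00], grand mean 40.472
SSB = Σnᵢ(x̄ᵢ−x̄)² = 1877.317; SSW = ΣΣ(x−x̄ᵢ)² = 991.656
MSB = 1877.317/3 = 625.7722; MSW = 991.656/32 = 30.9892
F = MSB/MSW = 20.1932
df = (3, 32)
p-value (upper-tail) = 0.00000
At α=0.01: p < α → reject H₀

reject H₀: yes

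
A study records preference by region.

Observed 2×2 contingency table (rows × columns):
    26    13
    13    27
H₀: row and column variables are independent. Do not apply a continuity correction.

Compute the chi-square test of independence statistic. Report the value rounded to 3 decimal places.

Row totals [39, 40], col totals [39, 40], n=79
χ² = (26−19.25)²/19.25 + (13−19.75)²/19.75 + (13−19.75)²/19.75 + (27−20.25)²/20.25 = 9.2222
df = 1

test statistic = 9.222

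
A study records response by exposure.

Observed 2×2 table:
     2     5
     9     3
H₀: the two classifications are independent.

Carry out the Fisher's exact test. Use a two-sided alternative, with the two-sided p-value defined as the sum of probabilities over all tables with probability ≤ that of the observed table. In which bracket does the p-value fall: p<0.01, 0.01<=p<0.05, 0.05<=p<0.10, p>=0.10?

p-value bracket: 0.05<=p<0.10

Margins: r₁=7, r₂=12, c₁=11, c₂=8, n=19
p_obs = C(7,2)·C(12,9)/C(19,11); sum pmf over tables with pmf ≤ p_obs
p-value (two-sided) = 0.07395
→ bracket: 0.05<=p<0.10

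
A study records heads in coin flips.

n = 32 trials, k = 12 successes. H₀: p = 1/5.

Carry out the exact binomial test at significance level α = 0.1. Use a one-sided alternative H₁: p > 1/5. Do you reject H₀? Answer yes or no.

reject H₀: yes

Exact binomial: n=32, k=12, p₀=1/5=0.2000
P(X≥12) from Σ C(n,i)·p₀^i·(1−p₀)^(n−i)
p-value (one-sided, H₁ greater) = 0.01672
At α=0.1: p < α → reject H₀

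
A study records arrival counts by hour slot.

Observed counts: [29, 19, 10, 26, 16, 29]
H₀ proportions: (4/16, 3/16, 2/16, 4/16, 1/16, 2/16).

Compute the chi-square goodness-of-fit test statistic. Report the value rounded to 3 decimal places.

n = 129; E_i = n·p_i = [32.25, 24.19, 16.12, 32.25, 8.06, 16.12]
χ² = (29−32.25)²/32.25 + (19−24.19)²/24.19 + (10−16.12)²/16.12 + (26−32.25)²/32.25 + (16−8.06)²/8.06 + (29−16.12)²/16.12 = 23.0724
df = 5

test statistic = 23.072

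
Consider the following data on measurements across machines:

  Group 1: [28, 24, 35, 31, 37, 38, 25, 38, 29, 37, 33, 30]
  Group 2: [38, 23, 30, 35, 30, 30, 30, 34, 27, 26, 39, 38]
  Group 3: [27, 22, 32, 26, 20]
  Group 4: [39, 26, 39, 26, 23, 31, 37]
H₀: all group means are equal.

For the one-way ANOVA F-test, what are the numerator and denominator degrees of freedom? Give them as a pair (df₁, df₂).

degrees of freedom = [3, 32]

k = 4 groups, N = 36 total
df = (k−1, N−k) = (4−1, 36−4) = (3, 32)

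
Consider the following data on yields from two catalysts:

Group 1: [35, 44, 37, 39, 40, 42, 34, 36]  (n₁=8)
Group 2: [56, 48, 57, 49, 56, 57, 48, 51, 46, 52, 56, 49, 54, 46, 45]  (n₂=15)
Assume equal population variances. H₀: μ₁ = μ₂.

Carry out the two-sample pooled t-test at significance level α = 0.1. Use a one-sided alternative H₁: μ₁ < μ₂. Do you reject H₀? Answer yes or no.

reject H₀: yes

x̄₁=38.375, s₁=3.503, n₁=8
x̄₂=51.333, s₂=4.370, n₂=15
s_p² = [7·3.503² + 14·4.370²]/21 = 16.8194
SE = √(s_p²·(1/8+1/15)) = 1.7955
t = (38.375−51.333)/1.7955 = -7.2172
df = 21
p-value (one-sided, H₁ less) = 0.00000
At α=0.1: p < α → reject H₀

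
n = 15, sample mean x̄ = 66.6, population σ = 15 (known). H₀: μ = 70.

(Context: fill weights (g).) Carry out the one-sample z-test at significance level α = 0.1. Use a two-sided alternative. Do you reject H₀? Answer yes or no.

SE = σ/√n = 15/√15 = 3.8730
z = (x̄−μ₀)/SE = (66.6−70)/3.8730 = -0.8779
p-value (two-sided) = 0.38001
At α=0.1: p ≥ α → fail to reject H₀

reject H₀: no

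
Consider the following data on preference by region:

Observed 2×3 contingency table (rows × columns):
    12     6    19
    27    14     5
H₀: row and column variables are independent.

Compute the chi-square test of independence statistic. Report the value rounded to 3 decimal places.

test statistic = 16.352

Row totals [37, 46], col totals [39, 20, 24], n=83
χ² = (12−17.39)²/17.39 + (6−8.92)²/8.92 + (19−10.70)²/10.70 + (27−21.61)²/21.61 + (14−11.08)²/11.08 + (5−13.30)²/13.30 = 16.3523
df = 2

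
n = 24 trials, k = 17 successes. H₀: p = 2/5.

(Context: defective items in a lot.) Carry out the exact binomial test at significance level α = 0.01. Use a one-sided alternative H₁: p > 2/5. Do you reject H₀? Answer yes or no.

Exact binomial: n=24, k=17, p₀=2/5=0.4000
P(X≥17) from Σ C(n,i)·p₀^i·(1−p₀)^(n−i)
p-value (one-sided, H₁ greater) = 0.00220
At α=0.01: p < α → reject H₀

reject H₀: yes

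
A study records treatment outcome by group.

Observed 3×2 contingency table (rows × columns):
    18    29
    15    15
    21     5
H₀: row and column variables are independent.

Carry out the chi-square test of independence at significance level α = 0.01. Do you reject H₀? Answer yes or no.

reject H₀: yes

Row totals [47, 30, 26], col totals [54, 49], n=103
χ² = (18−24.64)²/24.64 + (29−22.36)²/22.36 + (15−15.73)²/15.73 + (15−14.27)²/14.27 + (21−13.63)²/13.63 + (5−12.37)²/12.37 = 12.2067
df = 2
p-value (upper-tail) = 0.00224
At α=0.01: p < α → reject H₀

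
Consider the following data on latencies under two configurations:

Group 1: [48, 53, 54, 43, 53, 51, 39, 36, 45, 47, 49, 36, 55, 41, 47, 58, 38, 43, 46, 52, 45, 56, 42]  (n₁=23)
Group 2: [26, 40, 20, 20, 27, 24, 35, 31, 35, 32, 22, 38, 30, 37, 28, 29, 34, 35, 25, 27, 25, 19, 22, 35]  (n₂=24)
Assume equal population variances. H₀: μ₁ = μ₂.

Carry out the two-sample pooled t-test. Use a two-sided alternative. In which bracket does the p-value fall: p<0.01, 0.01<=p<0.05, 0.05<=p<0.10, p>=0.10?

p-value bracket: p<0.01

x̄₁=46.826, s₁=6.471, n₁=23
x̄₂=29.000, s₂=6.200, n₂=24
s_p² = [22·6.471² + 23·6.200²]/45 = 40.1179
SE = √(s_p²·(1/23+1/24)) = 1.8482
t = (46.826−29.000)/1.8482 = 9.6451
df = 45
p-value (two-sided) = 0.00000
→ bracket: p<0.01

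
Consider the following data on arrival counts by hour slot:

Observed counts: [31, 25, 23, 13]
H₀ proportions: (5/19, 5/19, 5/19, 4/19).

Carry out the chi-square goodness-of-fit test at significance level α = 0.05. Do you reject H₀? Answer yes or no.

reject H₀: no

n = 92; E_i = n·p_i = [24.21, 24.21, 24.21, 19.37]
χ² = (31−24.21)²/24.21 + (25−24.21)²/24.21 + (23−24.21)²/24.21 + (13−19.37)²/19.37 = 4.0842
df = 3
p-value (upper-tail) = 0.25251
At α=0.05: p ≥ α → fail to reject H₀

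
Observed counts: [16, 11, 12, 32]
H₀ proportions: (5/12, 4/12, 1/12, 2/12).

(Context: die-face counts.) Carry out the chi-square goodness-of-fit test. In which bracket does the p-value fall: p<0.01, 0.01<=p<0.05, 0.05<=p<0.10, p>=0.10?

n = 71; E_i = n·p_i = [29.58, 23.67, 5.92, 11.83]
χ² = (16−29.58)²/29.58 + (11−23.67)²/23.67 + (12−5.92)²/5.92 + (32−11.83)²/11.83 = 53.6394
df = 3
p-value (upper-tail) = 0.00000
→ bracket: p<0.01

p-value bracket: p<0.01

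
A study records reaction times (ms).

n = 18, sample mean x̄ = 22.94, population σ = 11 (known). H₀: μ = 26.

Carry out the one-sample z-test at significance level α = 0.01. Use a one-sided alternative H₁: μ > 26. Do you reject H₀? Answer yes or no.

SE = σ/√n = 11/√18 = 2.5927
z = (x̄−μ₀)/SE = (22.94−26)/2.5927 = -1.1802
p-value (one-sided, H₁ greater) = 0.88104
At α=0.01: p ≥ α → fail to reject H₀

reject H₀: no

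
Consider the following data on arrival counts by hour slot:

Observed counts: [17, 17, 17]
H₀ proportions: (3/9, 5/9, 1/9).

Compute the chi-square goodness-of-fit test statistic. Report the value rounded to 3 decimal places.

n = 51; E_i = n·p_i = [17.00, 28.33, 5.67]
χ² = (17−17.00)²/17.00 + (17−28.33)²/28.33 + (17−5.67)²/5.67 = 27.2000
df = 2

test statistic = 27.200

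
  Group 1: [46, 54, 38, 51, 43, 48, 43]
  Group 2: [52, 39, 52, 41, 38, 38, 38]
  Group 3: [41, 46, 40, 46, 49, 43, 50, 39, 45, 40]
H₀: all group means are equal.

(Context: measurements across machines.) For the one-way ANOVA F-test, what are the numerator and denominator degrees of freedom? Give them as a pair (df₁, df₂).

k = 3 groups, N = 24 total
df = (k−1, N−k) = (3−1, 24−3) = (2, 21)

degrees of freedom = [2, 21]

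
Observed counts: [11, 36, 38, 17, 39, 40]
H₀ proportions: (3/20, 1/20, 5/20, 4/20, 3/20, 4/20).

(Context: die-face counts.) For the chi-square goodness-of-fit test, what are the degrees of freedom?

degrees of freedom = 5

df = k − 1 = 6 − 1 = 5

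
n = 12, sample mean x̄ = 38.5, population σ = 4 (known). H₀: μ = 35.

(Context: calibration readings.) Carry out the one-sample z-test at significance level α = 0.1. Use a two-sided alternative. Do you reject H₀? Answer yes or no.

SE = σ/√n = 4/√12 = 1.1547
z = (x̄−μ₀)/SE = (38.5−35)/1.1547 = 3.0311
p-value (two-sided) = 0.00244
At α=0.1: p < α → reject H₀

reject H₀: yes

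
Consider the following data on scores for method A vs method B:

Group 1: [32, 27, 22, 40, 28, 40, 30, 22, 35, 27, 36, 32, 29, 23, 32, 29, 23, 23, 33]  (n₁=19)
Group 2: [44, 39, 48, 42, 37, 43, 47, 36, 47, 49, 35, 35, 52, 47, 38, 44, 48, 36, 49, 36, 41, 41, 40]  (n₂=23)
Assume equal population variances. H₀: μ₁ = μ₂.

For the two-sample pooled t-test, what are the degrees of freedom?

df = n₁ + n₂ − 2 = 19 + 23 − 2 = 40

degrees of freedom = 40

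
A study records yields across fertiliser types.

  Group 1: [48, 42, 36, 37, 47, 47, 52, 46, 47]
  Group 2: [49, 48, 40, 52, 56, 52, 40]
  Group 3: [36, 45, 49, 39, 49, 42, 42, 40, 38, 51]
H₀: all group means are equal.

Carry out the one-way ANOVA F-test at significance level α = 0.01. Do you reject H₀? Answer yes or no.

reject H₀: no

Group means [44.67, 48.14, 43.10], grand mean 45.000
SSB = Σnᵢ(x̄ᵢ−x̄)² = 106.243; SSW = ΣΣ(x−x̄ᵢ)² = 689.757
MSB = 106.243/2 = 53.1214; MSW = 689.757/23 = 29.9894
F = MSB/MSW = 1.7713
df = (2, 23)
p-value (upper-tail) = 0.19253
At α=0.01: p ≥ α → fail to reject H₀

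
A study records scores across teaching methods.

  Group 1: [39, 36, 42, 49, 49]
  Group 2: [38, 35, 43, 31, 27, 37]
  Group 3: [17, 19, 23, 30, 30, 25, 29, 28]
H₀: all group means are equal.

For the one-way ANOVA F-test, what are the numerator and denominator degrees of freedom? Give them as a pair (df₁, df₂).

k = 3 groups, N = 19 total
df = (k−1, N−k) = (3−1, 19−3) = (2, 16)

degrees of freedom = [2, 16]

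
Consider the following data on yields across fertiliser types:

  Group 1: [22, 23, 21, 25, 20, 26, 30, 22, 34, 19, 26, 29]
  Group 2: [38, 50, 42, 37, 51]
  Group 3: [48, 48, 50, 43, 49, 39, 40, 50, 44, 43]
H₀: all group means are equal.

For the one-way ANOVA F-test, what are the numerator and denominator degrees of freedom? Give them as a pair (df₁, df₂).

degrees of freedom = [2, 24]

k = 3 groups, N = 27 total
df = (k−1, N−k) = (3−1, 27−3) = (2, 24)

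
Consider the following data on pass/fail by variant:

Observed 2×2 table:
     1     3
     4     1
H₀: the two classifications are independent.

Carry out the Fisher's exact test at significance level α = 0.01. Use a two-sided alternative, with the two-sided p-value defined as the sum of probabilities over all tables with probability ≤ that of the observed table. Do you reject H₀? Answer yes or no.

Margins: r₁=4, r₂=5, c₁=5, c₂=4, n=9
p_obs = C(4,1)·C(5,4)/C(9,5); sum pmf over tables with pmf ≤ p_obs
p-value (two-sided) = 0.20635
At α=0.01: p ≥ α → fail to reject H₀

reject H₀: no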